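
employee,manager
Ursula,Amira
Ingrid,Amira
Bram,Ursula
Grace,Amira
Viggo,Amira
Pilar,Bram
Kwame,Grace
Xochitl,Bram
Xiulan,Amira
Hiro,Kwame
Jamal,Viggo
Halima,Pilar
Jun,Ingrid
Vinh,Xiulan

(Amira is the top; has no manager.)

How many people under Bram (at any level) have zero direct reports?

The people in Bram's organization with no one reporting to them are Xochitl, Halima. That is 2.

2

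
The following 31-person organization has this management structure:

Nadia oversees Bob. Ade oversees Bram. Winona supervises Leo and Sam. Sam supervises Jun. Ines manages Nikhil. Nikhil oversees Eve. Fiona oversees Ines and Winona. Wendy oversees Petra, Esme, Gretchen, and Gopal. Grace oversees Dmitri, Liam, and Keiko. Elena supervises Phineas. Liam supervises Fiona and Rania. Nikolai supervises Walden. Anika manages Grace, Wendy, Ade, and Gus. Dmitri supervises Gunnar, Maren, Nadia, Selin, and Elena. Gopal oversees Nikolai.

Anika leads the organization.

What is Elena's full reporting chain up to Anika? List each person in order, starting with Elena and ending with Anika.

Elena reports to Dmitri. Dmitri reports to Grace. Grace reports to Anika. Anika is at the top.

Elena -> Dmitri -> Grace -> Anika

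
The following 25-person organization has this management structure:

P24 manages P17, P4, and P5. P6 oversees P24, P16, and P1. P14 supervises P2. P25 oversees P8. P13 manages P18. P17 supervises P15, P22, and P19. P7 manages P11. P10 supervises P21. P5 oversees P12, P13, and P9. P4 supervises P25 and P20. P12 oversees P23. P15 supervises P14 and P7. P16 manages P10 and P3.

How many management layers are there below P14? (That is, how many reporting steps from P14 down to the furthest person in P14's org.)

1

The longest chain under P14 runs P14 → P2, which is 1 level below P14.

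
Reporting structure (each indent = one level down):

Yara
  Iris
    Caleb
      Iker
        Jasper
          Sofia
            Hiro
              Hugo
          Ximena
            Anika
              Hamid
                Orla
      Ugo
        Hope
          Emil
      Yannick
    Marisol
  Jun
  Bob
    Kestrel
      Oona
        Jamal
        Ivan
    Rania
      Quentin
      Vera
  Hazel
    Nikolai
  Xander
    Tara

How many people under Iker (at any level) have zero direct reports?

The people in Iker's organization with no one reporting to them are Orla, Hugo. That is 2.

2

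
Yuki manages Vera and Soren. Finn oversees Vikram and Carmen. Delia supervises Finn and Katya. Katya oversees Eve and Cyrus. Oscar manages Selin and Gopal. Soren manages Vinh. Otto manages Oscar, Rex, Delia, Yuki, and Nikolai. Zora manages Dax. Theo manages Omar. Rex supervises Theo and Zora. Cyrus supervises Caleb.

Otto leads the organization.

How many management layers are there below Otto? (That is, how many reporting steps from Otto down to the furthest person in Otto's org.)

The longest chain under Otto runs Otto → Delia → Katya → Cyrus → Caleb, which is 4 levels below Otto.

4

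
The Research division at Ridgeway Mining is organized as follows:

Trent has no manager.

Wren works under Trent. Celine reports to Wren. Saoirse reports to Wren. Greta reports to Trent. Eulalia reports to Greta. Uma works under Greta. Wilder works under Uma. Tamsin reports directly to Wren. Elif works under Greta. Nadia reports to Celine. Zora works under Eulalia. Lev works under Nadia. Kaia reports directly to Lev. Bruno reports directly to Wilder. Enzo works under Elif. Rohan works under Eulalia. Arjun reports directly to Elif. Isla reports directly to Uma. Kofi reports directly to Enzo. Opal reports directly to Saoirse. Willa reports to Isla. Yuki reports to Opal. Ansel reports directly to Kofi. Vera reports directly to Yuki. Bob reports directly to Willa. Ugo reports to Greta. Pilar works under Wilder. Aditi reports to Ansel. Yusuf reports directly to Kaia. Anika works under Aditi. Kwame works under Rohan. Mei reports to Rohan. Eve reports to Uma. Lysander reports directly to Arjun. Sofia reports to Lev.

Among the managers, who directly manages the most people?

Greta

Direct-report counts: Trent has 2; Greta has 4; Elif has 2; Arjun has 1; Enzo has 1; Kofi has 1; Ansel has 1; Aditi has 1; Uma has 3; Isla has 1; Willa has 1; Wilder has 2; Eulalia has 2; Rohan has 2; Wren has 3; Saoirse has 1; Opal has 1; Yuki has 1; Celine has 1; Nadia has 1; Lev has 2; Kaia has 1. The largest is 4, held by Greta.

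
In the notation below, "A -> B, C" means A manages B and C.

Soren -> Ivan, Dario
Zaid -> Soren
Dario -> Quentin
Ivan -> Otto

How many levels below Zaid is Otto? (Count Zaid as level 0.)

Chain from Otto up to Zaid: Otto → Ivan → Soren → Zaid. That is 3 steps up, so Otto is 3 levels below Zaid.

3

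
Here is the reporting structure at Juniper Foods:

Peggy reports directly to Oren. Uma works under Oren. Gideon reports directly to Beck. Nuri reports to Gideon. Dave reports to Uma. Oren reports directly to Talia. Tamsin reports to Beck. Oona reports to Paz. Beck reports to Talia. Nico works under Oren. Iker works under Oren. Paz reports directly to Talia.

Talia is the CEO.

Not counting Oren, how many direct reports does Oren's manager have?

2

Oren reports to Talia. Talia's other direct reports are Beck, Paz — 2 peers.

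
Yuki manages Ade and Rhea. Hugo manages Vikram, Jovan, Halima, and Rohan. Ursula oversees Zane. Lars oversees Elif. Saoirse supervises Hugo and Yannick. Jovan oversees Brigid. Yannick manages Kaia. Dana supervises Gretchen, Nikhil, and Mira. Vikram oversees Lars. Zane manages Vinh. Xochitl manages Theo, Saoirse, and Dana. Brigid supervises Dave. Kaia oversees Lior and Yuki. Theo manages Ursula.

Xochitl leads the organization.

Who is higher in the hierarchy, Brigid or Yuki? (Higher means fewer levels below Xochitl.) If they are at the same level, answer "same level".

same level

Both Brigid and Yuki are 4 levels below Xochitl.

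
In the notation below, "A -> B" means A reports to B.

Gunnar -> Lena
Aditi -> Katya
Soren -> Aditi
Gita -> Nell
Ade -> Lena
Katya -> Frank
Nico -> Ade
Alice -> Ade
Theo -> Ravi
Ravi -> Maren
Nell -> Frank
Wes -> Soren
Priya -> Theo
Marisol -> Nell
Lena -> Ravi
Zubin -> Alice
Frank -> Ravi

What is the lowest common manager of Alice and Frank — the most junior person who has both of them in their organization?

Alice's chain of managers is Ade, Lena, Ravi, Maren. Frank's chain of managers is Ravi, Maren. The first manager that appears in both chains is Ravi.

Ravi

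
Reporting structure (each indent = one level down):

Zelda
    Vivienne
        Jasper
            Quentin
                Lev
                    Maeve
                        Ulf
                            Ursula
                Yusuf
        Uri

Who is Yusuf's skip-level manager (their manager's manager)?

Yusuf reports to Quentin, and Quentin reports to Jasper. So Yusuf's skip-level manager is Jasper.

Jasper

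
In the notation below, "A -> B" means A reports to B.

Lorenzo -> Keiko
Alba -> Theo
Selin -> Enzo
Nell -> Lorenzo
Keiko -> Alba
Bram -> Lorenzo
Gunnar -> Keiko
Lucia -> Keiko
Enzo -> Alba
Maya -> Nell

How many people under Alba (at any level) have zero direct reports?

The people in Alba's organization with no one reporting to them are Selin, Gunnar, Maya, Bram, Lucia. That is 5.

5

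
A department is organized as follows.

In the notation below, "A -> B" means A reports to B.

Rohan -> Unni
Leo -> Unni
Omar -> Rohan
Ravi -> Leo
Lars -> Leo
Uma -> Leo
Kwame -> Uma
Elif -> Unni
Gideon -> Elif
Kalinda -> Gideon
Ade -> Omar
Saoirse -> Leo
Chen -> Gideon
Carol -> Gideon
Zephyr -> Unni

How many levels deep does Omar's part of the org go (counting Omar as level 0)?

The longest chain under Omar runs Omar → Ade, which is 1 level below Omar.

1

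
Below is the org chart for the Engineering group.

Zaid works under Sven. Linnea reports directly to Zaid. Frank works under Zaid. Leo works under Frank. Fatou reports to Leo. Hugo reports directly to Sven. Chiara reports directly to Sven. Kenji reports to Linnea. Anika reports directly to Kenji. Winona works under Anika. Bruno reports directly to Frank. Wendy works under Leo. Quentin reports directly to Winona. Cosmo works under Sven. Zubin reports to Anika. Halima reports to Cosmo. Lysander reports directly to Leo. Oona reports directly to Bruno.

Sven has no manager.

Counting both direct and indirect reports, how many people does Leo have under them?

3

Leo directly manages Fatou, Wendy, Lysander. Fatou has no reports. Wendy has no reports. Lysander has no reports. So Leo's organization is 3 direct reports plus everyone under them: 1 + 1 + 1 = 3.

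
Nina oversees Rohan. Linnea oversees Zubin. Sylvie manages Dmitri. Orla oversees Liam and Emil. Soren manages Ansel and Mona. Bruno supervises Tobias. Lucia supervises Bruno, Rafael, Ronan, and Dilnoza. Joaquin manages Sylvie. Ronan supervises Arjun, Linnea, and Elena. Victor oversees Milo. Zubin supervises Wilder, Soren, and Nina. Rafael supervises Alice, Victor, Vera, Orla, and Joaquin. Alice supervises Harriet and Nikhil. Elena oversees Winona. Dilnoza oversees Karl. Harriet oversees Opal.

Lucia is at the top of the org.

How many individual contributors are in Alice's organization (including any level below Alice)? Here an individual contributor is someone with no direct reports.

The people in Alice's organization with no one reporting to them are Nikhil, Opal. That is 2.

2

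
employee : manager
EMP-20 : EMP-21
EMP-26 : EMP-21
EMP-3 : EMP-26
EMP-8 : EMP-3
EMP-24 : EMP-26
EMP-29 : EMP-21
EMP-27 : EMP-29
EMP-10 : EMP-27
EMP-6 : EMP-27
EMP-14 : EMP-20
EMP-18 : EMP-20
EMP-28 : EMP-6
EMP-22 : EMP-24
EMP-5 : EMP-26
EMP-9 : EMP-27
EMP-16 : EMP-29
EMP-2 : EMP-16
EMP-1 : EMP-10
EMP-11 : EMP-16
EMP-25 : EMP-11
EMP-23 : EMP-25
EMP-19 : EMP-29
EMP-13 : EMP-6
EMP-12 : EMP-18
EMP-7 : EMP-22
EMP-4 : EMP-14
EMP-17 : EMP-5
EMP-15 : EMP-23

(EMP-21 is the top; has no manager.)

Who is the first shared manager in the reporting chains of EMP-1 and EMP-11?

EMP-29

EMP-1's chain of managers is EMP-10, EMP-27, EMP-29, EMP-21. EMP-11's chain of managers is EMP-16, EMP-29, EMP-21. The first manager that appears in both chains is EMP-29.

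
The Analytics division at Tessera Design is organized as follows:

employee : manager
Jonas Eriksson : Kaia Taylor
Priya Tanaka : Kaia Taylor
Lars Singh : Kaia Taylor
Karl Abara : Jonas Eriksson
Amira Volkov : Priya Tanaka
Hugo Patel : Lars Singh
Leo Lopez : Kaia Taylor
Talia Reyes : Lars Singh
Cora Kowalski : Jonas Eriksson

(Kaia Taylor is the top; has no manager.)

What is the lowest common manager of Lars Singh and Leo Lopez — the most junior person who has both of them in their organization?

Kaia Taylor

Lars Singh's chain of managers is Kaia Taylor. Leo Lopez's chain of managers is Kaia Taylor. The first manager that appears in both chains is Kaia Taylor.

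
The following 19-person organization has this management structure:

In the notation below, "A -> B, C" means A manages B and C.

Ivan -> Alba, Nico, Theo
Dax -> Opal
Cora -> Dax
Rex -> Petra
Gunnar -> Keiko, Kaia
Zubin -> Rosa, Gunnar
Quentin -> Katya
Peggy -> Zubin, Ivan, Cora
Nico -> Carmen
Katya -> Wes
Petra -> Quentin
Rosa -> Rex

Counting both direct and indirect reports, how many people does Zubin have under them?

Zubin directly manages Rosa, Gunnar. Under Rosa: Rex, Petra, Quentin, Katya, Wes (5). Under Gunnar: Kaia, Keiko (2). So Zubin's organization is 2 direct reports plus everyone under them: 6 + 3 = 9.

9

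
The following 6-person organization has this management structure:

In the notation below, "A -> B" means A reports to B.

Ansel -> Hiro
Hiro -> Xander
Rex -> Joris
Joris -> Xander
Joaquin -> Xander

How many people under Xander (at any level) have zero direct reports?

The people in Xander's organization with no one reporting to them are Ansel, Joaquin, Rex. That is 3.

3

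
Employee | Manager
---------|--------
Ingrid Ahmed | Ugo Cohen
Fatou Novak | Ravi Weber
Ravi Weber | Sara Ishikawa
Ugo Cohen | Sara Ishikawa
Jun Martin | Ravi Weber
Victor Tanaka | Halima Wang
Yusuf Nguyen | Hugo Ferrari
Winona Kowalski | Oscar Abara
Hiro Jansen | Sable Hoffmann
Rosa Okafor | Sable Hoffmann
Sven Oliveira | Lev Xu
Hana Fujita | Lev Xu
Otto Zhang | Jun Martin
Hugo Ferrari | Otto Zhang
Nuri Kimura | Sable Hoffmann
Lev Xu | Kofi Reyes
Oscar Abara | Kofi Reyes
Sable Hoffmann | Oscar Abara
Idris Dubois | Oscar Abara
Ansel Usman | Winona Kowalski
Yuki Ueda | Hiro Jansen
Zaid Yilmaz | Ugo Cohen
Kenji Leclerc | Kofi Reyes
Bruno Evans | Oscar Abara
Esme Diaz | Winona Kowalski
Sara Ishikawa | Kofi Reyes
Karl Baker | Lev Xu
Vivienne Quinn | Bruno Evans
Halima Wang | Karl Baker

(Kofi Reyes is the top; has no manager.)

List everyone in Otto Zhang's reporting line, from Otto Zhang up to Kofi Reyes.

Otto Zhang reports to Jun Martin. Jun Martin reports to Ravi Weber. Ravi Weber reports to Sara Ishikawa. Sara Ishikawa reports to Kofi Reyes. Kofi Reyes is at the top.

Otto Zhang -> Jun Martin -> Ravi Weber -> Sara Ishikawa -> Kofi Reyes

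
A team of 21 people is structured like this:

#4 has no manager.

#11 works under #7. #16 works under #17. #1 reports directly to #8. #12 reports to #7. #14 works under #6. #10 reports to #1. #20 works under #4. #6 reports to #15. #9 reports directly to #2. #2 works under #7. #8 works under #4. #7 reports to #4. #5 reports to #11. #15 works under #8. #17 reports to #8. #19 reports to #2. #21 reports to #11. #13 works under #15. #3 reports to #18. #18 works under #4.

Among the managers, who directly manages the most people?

Direct-report counts: #4 has 4; #8 has 3; #1 has 1; #17 has 1; #15 has 2; #6 has 1; #18 has 1; #7 has 3; #2 has 2; #11 has 2. The largest is 4, held by #4.

#4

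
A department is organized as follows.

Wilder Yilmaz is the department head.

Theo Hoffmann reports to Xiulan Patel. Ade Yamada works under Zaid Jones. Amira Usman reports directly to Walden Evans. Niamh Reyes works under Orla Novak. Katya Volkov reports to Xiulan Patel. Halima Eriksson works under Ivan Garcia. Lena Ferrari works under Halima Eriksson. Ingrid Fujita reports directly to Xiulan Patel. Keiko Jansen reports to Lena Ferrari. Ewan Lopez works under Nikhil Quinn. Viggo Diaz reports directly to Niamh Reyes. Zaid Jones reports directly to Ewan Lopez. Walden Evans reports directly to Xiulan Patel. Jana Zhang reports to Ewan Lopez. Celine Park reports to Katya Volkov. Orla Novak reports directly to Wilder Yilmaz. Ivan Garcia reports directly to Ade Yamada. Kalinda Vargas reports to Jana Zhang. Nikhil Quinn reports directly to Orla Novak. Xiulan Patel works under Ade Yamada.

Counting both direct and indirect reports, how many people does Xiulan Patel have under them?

Xiulan Patel directly manages Theo Hoffmann, Ingrid Fujita, Walden Evans, Katya Volkov. Theo Hoffmann has no reports. Ingrid Fujita has no reports. Under Walden Evans: Amira Usman (1). Under Katya Volkov: Celine Park (1). So Xiulan Patel's organization is 4 direct reports plus everyone under them: 1 + 1 + 2 + 2 = 6.

6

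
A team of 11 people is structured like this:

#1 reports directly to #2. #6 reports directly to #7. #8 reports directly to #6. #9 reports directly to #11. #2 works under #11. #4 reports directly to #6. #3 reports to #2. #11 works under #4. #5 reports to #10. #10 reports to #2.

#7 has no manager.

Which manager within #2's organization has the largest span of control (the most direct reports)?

Direct-report counts within #2's organization: #2 has 3; #10 has 1. The largest is 3, held by #2.

#2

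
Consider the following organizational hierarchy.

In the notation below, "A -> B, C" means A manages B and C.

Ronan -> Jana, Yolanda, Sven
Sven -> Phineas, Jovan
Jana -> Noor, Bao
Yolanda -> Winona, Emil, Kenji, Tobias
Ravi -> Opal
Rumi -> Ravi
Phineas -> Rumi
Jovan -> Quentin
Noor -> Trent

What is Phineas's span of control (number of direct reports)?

Phineas directly manages Rumi. That is 1 direct report.

1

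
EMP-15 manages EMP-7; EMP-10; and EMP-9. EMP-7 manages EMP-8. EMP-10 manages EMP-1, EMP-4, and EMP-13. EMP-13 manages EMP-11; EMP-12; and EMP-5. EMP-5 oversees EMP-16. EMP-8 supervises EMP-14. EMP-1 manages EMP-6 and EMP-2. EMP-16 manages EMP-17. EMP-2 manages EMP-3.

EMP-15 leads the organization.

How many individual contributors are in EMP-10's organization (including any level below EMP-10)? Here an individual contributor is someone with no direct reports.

6

The people in EMP-10's organization with no one reporting to them are EMP-4, EMP-3, EMP-6, EMP-11, EMP-12, EMP-17. That is 6.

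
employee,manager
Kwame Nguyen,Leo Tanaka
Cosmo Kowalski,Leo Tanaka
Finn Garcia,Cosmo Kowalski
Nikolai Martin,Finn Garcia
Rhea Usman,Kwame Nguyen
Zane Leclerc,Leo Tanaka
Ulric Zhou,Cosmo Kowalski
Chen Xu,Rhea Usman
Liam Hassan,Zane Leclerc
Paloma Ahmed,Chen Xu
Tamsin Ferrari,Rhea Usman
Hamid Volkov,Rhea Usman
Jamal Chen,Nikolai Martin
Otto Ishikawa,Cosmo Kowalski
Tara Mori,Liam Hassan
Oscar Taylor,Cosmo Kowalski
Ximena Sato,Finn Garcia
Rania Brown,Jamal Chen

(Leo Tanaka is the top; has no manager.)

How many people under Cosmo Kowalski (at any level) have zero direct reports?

5

The people in Cosmo Kowalski's organization with no one reporting to them are Oscar Taylor, Otto Ishikawa, Ulric Zhou, Ximena Sato, Rania Brown. That is 5.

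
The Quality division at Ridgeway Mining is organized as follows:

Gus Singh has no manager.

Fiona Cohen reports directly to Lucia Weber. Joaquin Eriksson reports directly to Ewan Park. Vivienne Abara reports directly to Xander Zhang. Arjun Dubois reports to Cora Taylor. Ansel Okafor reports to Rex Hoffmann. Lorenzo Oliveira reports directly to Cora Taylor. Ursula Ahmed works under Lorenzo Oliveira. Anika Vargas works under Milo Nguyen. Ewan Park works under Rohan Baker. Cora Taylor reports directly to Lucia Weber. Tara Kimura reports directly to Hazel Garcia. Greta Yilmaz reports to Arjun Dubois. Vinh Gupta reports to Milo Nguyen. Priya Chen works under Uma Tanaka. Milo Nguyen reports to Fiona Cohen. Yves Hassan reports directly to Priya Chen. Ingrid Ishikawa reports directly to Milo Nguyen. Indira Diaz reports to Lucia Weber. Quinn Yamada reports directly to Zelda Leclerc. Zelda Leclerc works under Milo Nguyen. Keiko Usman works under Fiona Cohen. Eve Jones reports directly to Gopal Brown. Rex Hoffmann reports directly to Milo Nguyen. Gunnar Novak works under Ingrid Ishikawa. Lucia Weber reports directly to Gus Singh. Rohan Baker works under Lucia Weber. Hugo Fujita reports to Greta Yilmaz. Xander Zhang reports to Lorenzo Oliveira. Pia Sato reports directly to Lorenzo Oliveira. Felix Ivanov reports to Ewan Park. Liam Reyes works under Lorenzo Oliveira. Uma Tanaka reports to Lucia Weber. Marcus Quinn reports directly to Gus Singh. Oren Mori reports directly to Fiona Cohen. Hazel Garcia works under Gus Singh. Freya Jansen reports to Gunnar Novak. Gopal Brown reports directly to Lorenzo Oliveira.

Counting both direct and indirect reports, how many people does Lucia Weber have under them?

Lucia Weber directly manages Cora Taylor, Fiona Cohen, Rohan Baker, Indira Diaz, Uma Tanaka. Under Cora Taylor: Arjun Dubois, Greta Yilmaz, Hugo Fujita, Lorenzo Oliveira, Ursula Ahmed, Pia Sato, Liam Reyes, Gopal Brown, Eve Jones, Xander Zhang, Vivienne Abara (11). Under Fiona Cohen: Oren Mori, Keiko Usman, Milo Nguyen, Anika Vargas, Zelda Leclerc, Quinn Yamada, Ingrid Ishikawa, Gunnar Novak, Freya Jansen, Rex Hoffmann, Ansel Okafor, Vinh Gupta (12). Under Rohan Baker: Ewan Park, Joaquin Eriksson, Felix Ivanov (3). Indira Diaz has no reports. Under Uma Tanaka: Priya Chen, Yves Hassan (2). So Lucia Weber's organization is 5 direct reports plus everyone under them: 12 + 13 + 4 + 1 + 3 = 33.

33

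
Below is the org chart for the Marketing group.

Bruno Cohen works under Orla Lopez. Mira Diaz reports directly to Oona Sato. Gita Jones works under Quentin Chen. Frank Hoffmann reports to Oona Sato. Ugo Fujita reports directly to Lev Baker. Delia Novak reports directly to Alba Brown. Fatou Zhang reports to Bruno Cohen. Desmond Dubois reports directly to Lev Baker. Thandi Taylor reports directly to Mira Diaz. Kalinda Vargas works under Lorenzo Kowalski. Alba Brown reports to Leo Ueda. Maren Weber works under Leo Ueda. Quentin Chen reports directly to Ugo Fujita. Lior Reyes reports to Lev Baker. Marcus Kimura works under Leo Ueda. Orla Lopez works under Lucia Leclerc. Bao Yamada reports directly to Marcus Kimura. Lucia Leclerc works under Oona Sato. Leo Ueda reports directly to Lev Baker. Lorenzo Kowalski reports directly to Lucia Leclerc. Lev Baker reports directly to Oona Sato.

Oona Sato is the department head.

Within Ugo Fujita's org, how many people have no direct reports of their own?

The only person in Ugo Fujita's organization with no one reporting to them is Gita Jones. That is 1.

1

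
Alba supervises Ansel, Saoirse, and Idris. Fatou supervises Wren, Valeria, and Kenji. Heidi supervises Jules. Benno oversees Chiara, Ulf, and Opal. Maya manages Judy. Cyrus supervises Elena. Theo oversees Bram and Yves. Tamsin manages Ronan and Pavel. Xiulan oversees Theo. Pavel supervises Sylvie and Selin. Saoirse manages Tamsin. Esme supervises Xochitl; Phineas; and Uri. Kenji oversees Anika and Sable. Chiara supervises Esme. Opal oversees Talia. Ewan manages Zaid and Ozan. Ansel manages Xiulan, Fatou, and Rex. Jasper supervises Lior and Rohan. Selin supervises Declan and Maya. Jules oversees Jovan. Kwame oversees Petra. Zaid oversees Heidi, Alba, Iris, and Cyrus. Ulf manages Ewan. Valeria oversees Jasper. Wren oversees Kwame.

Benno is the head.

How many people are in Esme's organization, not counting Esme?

Esme directly manages Xochitl, Phineas, Uri. Xochitl has no reports. Phineas has no reports. Uri has no reports. So Esme's organization is 3 direct reports plus everyone under them: 1 + 1 + 1 = 3.

3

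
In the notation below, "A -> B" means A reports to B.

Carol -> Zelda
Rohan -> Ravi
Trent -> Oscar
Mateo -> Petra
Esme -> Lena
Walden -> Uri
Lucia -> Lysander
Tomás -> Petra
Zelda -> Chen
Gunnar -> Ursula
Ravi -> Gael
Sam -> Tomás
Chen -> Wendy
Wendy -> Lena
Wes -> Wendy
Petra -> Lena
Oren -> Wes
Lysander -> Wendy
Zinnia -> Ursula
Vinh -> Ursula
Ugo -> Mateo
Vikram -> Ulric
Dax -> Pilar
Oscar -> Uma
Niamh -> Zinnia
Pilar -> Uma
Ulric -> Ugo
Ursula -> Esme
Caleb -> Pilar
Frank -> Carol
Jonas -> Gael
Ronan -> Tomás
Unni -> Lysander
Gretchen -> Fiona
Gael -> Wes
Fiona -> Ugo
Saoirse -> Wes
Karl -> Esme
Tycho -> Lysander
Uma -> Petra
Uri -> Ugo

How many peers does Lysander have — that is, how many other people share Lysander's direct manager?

Lysander reports to Wendy. Wendy's other direct reports are Wes, Chen — 2 peers.

2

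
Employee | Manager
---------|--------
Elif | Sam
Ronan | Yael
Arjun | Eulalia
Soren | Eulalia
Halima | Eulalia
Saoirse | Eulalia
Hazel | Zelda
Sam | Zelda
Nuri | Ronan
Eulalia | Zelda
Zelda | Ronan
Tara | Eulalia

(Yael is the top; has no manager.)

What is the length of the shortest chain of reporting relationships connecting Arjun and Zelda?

2

Arjun is in Zelda's organization: the chain from Arjun up to Zelda is Arjun → Eulalia → Zelda, which is 2 links.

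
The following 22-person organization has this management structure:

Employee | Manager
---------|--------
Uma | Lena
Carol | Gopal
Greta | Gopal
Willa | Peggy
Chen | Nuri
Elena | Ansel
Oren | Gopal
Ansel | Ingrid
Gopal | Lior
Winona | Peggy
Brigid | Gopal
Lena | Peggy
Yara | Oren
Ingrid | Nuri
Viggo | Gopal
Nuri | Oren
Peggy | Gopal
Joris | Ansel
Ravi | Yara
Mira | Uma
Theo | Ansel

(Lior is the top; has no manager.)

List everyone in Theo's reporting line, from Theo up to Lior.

Theo reports to Ansel. Ansel reports to Ingrid. Ingrid reports to Nuri. Nuri reports to Oren. Oren reports to Gopal. Gopal reports to Lior. Lior is at the top.

Theo -> Ansel -> Ingrid -> Nuri -> Oren -> Gopal -> Lior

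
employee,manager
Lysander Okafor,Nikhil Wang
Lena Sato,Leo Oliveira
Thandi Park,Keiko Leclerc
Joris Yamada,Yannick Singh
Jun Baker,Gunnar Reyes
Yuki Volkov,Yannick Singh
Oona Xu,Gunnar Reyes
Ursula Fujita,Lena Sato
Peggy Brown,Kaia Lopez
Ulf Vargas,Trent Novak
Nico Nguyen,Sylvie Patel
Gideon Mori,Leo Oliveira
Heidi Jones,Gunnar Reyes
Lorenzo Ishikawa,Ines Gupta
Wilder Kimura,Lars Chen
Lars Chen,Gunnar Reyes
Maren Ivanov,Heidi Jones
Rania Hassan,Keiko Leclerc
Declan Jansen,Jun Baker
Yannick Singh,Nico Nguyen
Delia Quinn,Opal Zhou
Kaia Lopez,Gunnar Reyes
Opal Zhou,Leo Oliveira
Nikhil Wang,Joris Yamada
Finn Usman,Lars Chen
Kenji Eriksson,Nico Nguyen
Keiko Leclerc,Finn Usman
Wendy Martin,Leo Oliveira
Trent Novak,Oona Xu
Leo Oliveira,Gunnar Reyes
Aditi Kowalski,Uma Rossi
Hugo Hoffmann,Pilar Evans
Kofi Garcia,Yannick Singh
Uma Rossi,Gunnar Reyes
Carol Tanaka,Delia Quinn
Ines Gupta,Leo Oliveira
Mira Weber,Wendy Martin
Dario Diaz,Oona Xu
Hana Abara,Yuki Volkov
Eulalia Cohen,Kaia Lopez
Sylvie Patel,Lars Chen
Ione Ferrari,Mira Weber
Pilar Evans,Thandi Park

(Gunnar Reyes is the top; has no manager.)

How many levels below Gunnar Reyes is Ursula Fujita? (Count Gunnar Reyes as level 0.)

Chain from Ursula Fujita up to Gunnar Reyes: Ursula Fujita → Lena Sato → Leo Oliveira → Gunnar Reyes. That is 3 steps up, so Ursula Fujita is 3 levels below Gunnar Reyes.

3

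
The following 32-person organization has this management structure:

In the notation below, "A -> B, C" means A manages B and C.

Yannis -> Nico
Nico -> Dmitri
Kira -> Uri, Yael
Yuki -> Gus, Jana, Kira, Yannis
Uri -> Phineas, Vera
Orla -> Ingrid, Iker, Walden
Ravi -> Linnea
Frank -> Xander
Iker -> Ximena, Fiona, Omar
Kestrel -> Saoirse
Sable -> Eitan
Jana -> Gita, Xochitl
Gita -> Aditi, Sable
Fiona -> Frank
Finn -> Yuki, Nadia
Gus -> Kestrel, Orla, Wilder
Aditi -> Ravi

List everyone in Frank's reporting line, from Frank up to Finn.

Frank reports to Fiona. Fiona reports to Iker. Iker reports to Orla. Orla reports to Gus. Gus reports to Yuki. Yuki reports to Finn. Finn is at the top.

Frank -> Fiona -> Iker -> Orla -> Gus -> Yuki -> Finn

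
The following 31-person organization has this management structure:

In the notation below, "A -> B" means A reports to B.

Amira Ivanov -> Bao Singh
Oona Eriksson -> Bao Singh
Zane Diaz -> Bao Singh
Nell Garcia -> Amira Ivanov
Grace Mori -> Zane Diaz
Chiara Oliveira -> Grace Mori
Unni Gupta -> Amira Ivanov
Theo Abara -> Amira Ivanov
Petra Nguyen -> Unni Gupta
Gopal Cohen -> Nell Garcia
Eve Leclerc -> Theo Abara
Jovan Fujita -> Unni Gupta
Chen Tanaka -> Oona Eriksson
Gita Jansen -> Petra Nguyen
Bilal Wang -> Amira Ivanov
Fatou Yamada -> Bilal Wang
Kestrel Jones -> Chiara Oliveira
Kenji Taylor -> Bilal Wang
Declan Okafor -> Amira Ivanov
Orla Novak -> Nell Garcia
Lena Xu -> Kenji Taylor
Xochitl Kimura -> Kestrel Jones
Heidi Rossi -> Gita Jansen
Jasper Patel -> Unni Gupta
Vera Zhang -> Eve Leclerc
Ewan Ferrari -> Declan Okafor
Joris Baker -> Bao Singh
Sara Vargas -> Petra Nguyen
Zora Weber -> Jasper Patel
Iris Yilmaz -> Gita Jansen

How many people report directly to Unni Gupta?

Unni Gupta directly manages Petra Nguyen, Jovan Fujita, Jasper Patel. That is 3 direct reports.

3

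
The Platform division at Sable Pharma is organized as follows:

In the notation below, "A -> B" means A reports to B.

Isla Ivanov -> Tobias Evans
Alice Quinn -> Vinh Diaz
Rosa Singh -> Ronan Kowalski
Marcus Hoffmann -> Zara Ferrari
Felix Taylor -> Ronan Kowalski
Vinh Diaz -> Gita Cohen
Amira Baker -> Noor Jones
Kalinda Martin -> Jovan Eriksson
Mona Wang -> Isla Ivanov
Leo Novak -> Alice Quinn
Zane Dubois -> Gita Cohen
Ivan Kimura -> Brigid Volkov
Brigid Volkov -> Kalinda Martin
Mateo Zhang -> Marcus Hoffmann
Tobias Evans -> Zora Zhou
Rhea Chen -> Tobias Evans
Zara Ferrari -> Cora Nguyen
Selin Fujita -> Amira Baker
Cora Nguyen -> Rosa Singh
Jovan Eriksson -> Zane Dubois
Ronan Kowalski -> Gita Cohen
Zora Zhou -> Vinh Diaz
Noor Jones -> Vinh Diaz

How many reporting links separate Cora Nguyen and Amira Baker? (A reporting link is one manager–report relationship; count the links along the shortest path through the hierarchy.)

6

Cora Nguyen is 3 levels below Gita Cohen, and Amira Baker is 3 levels below Gita Cohen (their lowest common manager). The shortest path runs up from Cora Nguyen to Gita Cohen and back down to Amira Baker: 3 + 3 = 6 links.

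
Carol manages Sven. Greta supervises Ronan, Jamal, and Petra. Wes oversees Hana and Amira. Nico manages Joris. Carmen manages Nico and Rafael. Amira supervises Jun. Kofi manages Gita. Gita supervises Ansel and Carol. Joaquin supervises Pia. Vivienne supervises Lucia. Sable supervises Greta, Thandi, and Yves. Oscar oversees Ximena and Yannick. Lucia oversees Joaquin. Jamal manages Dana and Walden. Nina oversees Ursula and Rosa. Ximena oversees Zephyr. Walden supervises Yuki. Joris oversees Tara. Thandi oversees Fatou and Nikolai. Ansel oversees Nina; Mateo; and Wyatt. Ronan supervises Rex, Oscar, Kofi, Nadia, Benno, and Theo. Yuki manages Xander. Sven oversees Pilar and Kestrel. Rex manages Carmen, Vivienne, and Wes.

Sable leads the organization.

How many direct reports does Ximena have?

1

Ximena directly manages Zephyr. That is 1 direct report.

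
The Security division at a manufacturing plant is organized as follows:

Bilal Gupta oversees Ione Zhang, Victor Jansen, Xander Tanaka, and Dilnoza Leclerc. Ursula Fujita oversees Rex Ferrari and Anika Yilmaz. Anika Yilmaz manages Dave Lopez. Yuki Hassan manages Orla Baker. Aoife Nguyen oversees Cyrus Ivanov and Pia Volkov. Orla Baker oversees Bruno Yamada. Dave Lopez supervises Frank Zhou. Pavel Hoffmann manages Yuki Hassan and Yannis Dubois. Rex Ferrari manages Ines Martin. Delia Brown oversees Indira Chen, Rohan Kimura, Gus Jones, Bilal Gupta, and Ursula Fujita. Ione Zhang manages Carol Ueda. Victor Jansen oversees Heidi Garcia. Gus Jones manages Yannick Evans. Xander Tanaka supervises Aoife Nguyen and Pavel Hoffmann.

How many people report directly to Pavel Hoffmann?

2

Pavel Hoffmann directly manages Yuki Hassan, Yannis Dubois. That is 2 direct reports.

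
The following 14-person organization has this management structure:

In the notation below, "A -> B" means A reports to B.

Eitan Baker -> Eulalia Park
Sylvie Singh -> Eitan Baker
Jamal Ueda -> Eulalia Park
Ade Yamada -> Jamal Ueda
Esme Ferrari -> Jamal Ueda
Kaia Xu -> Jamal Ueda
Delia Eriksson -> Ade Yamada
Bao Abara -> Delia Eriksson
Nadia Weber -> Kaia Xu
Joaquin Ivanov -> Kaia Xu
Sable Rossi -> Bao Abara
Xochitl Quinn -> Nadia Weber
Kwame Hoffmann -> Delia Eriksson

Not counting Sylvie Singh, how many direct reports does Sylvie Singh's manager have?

0

Sylvie Singh reports to Eitan Baker, and Eitan Baker has no other direct reports. Sylvie Singh has 0 peers.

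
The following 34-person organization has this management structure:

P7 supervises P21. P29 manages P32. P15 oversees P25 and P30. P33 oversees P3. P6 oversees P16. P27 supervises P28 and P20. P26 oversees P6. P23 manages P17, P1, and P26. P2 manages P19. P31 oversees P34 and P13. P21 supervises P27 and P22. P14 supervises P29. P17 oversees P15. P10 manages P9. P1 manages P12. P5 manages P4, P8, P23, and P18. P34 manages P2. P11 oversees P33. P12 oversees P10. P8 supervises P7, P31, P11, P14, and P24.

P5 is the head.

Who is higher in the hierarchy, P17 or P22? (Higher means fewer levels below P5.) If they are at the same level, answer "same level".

P17 is 2 levels below P5; P22 is 4. P17 is higher.

P17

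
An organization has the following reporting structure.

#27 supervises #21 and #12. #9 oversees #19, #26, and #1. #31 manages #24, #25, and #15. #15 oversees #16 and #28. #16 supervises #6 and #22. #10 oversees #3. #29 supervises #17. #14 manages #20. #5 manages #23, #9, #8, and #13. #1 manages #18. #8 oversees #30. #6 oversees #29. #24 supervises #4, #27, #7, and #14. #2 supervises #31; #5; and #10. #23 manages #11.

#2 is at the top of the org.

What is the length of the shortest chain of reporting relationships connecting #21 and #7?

#21 is 2 levels below #24, and #7 is 1 level below #24 (their lowest common manager). The shortest path runs up from #21 to #24 and back down to #7: 2 + 1 = 3 links.

3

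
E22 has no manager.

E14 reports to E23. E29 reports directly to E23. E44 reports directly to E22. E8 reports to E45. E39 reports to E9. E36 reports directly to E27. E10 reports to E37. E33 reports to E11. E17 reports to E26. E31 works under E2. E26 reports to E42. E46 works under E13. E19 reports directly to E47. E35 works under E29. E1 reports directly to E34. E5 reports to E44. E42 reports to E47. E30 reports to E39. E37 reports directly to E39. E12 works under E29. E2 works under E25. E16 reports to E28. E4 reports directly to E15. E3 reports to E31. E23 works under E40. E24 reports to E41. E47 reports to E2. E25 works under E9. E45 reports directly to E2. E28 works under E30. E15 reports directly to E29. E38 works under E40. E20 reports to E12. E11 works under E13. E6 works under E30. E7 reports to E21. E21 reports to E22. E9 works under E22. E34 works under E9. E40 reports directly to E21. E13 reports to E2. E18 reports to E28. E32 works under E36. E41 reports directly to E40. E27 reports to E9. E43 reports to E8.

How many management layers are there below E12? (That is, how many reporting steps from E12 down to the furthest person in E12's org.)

The longest chain under E12 runs E12 → E20, which is 1 level below E12.

1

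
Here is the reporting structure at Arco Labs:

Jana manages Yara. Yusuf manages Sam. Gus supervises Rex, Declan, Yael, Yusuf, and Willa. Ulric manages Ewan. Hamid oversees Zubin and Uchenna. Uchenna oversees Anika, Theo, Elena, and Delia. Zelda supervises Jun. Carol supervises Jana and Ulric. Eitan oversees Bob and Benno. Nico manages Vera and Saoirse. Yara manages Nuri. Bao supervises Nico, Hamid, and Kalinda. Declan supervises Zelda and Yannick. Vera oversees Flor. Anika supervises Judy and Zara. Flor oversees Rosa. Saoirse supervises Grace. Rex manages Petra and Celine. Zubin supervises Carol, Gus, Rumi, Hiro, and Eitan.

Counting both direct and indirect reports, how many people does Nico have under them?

Nico directly manages Saoirse, Vera. Under Saoirse: Grace (1). Under Vera: Flor, Rosa (2). So Nico's organization is 2 direct reports plus everyone under them: 2 + 3 = 5.

5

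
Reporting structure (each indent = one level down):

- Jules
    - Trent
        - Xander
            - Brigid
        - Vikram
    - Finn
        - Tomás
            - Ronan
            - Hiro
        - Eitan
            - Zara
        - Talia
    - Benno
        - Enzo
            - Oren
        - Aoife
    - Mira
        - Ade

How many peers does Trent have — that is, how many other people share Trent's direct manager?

Trent reports to Jules. Jules's other direct reports are Finn, Benno, Mira — 3 peers.

3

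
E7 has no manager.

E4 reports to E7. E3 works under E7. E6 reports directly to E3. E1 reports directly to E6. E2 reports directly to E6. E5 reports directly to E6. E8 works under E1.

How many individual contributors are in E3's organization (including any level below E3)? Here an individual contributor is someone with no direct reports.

The people in E3's organization with no one reporting to them are E5, E2, E8. That is 3.

3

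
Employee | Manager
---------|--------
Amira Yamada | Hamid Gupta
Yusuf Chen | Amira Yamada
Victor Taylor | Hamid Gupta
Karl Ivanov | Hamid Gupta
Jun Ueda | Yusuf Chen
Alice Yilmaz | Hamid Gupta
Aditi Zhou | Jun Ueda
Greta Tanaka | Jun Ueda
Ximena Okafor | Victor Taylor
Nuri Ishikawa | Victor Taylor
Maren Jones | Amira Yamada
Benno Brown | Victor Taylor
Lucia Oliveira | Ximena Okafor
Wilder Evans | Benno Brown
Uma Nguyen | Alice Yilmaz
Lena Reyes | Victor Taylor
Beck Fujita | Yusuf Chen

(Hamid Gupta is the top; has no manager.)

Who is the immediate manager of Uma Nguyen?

Alice Yilmaz

Uma Nguyen reports directly to Alice Yilmaz.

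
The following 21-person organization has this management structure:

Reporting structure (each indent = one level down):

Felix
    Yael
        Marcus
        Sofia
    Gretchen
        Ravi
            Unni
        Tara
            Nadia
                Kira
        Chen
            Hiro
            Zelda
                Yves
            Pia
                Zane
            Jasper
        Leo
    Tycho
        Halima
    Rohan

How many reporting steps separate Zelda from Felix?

3

Chain from Zelda up to Felix: Zelda → Chen → Gretchen → Felix. That is 3 steps up, so Zelda is 3 levels below Felix.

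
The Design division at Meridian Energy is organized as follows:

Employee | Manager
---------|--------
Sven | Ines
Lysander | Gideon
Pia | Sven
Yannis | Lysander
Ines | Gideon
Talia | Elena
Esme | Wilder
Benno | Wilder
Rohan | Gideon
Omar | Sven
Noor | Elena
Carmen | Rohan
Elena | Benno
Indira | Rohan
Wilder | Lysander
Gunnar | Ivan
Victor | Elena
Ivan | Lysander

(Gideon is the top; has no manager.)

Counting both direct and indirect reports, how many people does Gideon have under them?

Gideon directly manages Ines, Rohan, Lysander. Under Ines: Sven, Pia, Omar (3). Under Rohan: Indira, Carmen (2). Under Lysander: Ivan, Gunnar, Yannis, Wilder, Esme, Benno, Elena, Victor, Noor, Talia (10). So Gideon's organization is 3 direct reports plus everyone under them: 4 + 3 + 11 = 18.

18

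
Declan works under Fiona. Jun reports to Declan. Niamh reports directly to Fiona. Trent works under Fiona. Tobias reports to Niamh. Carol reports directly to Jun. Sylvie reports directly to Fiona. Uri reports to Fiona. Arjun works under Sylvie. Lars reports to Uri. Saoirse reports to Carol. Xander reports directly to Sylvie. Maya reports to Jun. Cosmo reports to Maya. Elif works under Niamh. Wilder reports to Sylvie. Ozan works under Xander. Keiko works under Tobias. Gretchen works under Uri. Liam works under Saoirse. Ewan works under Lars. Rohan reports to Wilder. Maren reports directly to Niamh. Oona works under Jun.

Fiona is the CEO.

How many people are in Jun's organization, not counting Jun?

Jun directly manages Carol, Maya, Oona. Under Carol: Saoirse, Liam (2). Under Maya: Cosmo (1). Oona has no reports. So Jun's organization is 3 direct reports plus everyone under them: 3 + 2 + 1 = 6.

6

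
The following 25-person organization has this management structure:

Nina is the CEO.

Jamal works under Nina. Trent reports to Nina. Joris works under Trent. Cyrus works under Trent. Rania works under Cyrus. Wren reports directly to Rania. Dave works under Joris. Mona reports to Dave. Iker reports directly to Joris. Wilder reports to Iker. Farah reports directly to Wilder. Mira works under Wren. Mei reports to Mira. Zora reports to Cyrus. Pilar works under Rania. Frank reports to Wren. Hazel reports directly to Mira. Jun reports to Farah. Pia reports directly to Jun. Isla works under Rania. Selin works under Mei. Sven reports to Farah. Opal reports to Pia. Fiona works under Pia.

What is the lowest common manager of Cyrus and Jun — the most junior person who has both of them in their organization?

Cyrus's chain of managers is Trent, Nina. Jun's chain of managers is Farah, Wilder, Iker, Joris, Trent, Nina. The first manager that appears in both chains is Trent.

Trent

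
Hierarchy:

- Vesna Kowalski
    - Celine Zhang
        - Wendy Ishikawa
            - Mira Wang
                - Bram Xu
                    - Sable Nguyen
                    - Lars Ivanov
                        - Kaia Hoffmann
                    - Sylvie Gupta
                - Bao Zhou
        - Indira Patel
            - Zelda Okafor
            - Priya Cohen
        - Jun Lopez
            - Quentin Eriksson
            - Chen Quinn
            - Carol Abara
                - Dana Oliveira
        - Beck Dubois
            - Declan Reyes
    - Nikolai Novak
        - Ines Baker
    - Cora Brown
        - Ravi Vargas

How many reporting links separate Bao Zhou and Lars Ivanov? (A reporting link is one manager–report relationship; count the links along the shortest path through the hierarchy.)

3

Bao Zhou is 1 level below Mira Wang, and Lars Ivanov is 2 levels below Mira Wang (their lowest common manager). The shortest path runs up from Bao Zhou to Mira Wang and back down to Lars Ivanov: 1 + 2 = 3 links.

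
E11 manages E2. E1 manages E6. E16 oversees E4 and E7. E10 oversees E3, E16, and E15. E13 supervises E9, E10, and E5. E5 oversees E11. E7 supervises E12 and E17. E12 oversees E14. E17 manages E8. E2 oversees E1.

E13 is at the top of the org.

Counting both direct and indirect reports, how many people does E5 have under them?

E5 directly manages E11. Under E11: E2, E1, E6 (3). That's 4 in total.

4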